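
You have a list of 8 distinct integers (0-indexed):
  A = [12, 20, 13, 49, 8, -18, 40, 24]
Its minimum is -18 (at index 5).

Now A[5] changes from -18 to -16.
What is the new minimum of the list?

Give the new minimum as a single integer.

Old min = -18 (at index 5)
Change: A[5] -18 -> -16
Changed element WAS the min. Need to check: is -16 still <= all others?
  Min of remaining elements: 8
  New min = min(-16, 8) = -16

Answer: -16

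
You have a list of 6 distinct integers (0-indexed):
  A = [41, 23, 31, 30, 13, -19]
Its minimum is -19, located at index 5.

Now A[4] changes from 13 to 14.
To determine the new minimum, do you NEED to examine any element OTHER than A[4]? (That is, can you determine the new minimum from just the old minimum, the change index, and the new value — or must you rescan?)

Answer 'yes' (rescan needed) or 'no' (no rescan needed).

Answer: no

Derivation:
Old min = -19 at index 5
Change at index 4: 13 -> 14
Index 4 was NOT the min. New min = min(-19, 14). No rescan of other elements needed.
Needs rescan: no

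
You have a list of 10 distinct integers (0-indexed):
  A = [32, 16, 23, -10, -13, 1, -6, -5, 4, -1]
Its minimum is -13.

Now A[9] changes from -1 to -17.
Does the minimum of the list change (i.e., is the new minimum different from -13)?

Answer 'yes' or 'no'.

Answer: yes

Derivation:
Old min = -13
Change: A[9] -1 -> -17
Changed element was NOT the min; min changes only if -17 < -13.
New min = -17; changed? yes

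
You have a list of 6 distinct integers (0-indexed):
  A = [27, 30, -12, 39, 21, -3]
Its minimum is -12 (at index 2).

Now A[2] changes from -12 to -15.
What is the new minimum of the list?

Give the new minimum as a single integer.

Old min = -12 (at index 2)
Change: A[2] -12 -> -15
Changed element WAS the min. Need to check: is -15 still <= all others?
  Min of remaining elements: -3
  New min = min(-15, -3) = -15

Answer: -15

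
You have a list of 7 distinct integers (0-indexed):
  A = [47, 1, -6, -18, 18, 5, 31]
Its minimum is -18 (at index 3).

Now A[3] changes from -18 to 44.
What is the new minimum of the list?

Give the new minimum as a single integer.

Old min = -18 (at index 3)
Change: A[3] -18 -> 44
Changed element WAS the min. Need to check: is 44 still <= all others?
  Min of remaining elements: -6
  New min = min(44, -6) = -6

Answer: -6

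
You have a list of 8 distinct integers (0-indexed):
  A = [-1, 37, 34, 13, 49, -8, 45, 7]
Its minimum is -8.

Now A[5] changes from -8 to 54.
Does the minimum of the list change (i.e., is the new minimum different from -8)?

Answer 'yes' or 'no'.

Answer: yes

Derivation:
Old min = -8
Change: A[5] -8 -> 54
Changed element was the min; new min must be rechecked.
New min = -1; changed? yes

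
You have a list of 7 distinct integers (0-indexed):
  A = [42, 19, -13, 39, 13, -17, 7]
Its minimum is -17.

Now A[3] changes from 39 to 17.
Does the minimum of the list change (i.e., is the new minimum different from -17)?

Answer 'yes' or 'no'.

Old min = -17
Change: A[3] 39 -> 17
Changed element was NOT the min; min changes only if 17 < -17.
New min = -17; changed? no

Answer: no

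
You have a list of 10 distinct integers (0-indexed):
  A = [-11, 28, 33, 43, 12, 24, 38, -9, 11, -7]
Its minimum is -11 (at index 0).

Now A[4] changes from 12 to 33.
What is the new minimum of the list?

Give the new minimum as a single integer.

Old min = -11 (at index 0)
Change: A[4] 12 -> 33
Changed element was NOT the old min.
  New min = min(old_min, new_val) = min(-11, 33) = -11

Answer: -11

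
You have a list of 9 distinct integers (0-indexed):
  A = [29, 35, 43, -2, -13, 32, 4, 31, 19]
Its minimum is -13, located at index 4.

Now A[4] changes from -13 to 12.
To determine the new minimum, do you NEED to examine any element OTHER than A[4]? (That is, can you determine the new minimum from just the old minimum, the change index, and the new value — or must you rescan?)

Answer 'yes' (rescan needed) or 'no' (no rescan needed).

Old min = -13 at index 4
Change at index 4: -13 -> 12
Index 4 WAS the min and new value 12 > old min -13. Must rescan other elements to find the new min.
Needs rescan: yes

Answer: yes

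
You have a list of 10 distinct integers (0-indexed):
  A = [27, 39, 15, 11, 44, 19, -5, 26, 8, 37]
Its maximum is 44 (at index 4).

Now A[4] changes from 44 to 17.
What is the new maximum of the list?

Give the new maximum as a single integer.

Old max = 44 (at index 4)
Change: A[4] 44 -> 17
Changed element WAS the max -> may need rescan.
  Max of remaining elements: 39
  New max = max(17, 39) = 39

Answer: 39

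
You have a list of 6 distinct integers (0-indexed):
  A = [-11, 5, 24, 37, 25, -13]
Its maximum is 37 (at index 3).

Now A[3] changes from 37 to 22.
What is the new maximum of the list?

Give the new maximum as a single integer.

Old max = 37 (at index 3)
Change: A[3] 37 -> 22
Changed element WAS the max -> may need rescan.
  Max of remaining elements: 25
  New max = max(22, 25) = 25

Answer: 25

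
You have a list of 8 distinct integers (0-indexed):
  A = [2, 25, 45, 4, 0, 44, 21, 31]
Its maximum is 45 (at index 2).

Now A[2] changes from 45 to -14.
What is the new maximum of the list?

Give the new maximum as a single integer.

Answer: 44

Derivation:
Old max = 45 (at index 2)
Change: A[2] 45 -> -14
Changed element WAS the max -> may need rescan.
  Max of remaining elements: 44
  New max = max(-14, 44) = 44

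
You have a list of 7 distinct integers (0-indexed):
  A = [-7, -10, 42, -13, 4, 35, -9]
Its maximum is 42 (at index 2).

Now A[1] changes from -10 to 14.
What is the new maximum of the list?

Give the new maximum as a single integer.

Answer: 42

Derivation:
Old max = 42 (at index 2)
Change: A[1] -10 -> 14
Changed element was NOT the old max.
  New max = max(old_max, new_val) = max(42, 14) = 42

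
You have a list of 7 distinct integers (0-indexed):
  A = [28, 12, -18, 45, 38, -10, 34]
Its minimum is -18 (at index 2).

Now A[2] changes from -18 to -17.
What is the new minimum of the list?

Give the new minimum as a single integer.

Answer: -17

Derivation:
Old min = -18 (at index 2)
Change: A[2] -18 -> -17
Changed element WAS the min. Need to check: is -17 still <= all others?
  Min of remaining elements: -10
  New min = min(-17, -10) = -17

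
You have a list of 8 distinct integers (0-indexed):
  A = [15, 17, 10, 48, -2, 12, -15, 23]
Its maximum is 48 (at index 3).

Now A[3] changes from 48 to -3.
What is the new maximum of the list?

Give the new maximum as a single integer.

Old max = 48 (at index 3)
Change: A[3] 48 -> -3
Changed element WAS the max -> may need rescan.
  Max of remaining elements: 23
  New max = max(-3, 23) = 23

Answer: 23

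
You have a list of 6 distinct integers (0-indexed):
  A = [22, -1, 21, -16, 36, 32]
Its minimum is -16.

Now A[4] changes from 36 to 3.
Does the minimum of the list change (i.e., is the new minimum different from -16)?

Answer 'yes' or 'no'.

Answer: no

Derivation:
Old min = -16
Change: A[4] 36 -> 3
Changed element was NOT the min; min changes only if 3 < -16.
New min = -16; changed? no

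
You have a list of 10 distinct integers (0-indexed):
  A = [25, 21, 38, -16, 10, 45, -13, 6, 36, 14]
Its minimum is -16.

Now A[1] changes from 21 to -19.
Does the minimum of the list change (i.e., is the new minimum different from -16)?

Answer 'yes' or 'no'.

Answer: yes

Derivation:
Old min = -16
Change: A[1] 21 -> -19
Changed element was NOT the min; min changes only if -19 < -16.
New min = -19; changed? yes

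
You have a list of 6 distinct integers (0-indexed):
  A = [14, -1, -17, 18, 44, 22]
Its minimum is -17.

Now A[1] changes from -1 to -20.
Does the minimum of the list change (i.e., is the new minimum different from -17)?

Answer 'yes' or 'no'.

Answer: yes

Derivation:
Old min = -17
Change: A[1] -1 -> -20
Changed element was NOT the min; min changes only if -20 < -17.
New min = -20; changed? yes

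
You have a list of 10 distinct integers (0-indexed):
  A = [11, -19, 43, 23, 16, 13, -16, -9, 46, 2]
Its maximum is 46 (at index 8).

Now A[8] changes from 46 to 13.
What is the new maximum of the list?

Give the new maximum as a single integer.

Answer: 43

Derivation:
Old max = 46 (at index 8)
Change: A[8] 46 -> 13
Changed element WAS the max -> may need rescan.
  Max of remaining elements: 43
  New max = max(13, 43) = 43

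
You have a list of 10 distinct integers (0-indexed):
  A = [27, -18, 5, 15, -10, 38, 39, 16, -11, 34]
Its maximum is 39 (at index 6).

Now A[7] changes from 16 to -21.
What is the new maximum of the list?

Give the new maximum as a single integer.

Old max = 39 (at index 6)
Change: A[7] 16 -> -21
Changed element was NOT the old max.
  New max = max(old_max, new_val) = max(39, -21) = 39

Answer: 39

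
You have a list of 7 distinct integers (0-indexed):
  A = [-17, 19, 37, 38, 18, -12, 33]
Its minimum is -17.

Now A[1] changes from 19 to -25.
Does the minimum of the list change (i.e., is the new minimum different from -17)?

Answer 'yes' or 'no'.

Old min = -17
Change: A[1] 19 -> -25
Changed element was NOT the min; min changes only if -25 < -17.
New min = -25; changed? yes

Answer: yes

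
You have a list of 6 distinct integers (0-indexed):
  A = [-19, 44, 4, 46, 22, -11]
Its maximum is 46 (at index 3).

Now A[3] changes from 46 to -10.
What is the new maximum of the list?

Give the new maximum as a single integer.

Answer: 44

Derivation:
Old max = 46 (at index 3)
Change: A[3] 46 -> -10
Changed element WAS the max -> may need rescan.
  Max of remaining elements: 44
  New max = max(-10, 44) = 44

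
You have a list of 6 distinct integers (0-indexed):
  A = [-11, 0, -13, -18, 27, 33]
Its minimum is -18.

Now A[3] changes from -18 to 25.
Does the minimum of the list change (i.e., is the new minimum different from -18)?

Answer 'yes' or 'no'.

Answer: yes

Derivation:
Old min = -18
Change: A[3] -18 -> 25
Changed element was the min; new min must be rechecked.
New min = -13; changed? yes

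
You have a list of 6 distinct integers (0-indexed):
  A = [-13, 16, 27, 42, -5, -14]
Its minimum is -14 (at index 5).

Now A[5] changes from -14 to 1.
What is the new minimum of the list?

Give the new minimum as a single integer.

Old min = -14 (at index 5)
Change: A[5] -14 -> 1
Changed element WAS the min. Need to check: is 1 still <= all others?
  Min of remaining elements: -13
  New min = min(1, -13) = -13

Answer: -13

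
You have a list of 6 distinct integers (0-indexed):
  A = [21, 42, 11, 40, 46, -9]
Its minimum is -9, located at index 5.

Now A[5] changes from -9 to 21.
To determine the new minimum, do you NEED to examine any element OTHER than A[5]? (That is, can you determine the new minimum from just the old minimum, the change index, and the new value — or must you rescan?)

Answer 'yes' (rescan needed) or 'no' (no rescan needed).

Answer: yes

Derivation:
Old min = -9 at index 5
Change at index 5: -9 -> 21
Index 5 WAS the min and new value 21 > old min -9. Must rescan other elements to find the new min.
Needs rescan: yes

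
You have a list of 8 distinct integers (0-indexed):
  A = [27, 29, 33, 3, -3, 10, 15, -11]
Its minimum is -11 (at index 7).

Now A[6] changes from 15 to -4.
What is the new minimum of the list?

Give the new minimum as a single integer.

Answer: -11

Derivation:
Old min = -11 (at index 7)
Change: A[6] 15 -> -4
Changed element was NOT the old min.
  New min = min(old_min, new_val) = min(-11, -4) = -11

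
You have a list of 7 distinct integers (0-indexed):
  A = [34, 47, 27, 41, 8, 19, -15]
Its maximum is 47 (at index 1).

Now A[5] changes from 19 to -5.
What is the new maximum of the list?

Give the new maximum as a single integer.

Old max = 47 (at index 1)
Change: A[5] 19 -> -5
Changed element was NOT the old max.
  New max = max(old_max, new_val) = max(47, -5) = 47

Answer: 47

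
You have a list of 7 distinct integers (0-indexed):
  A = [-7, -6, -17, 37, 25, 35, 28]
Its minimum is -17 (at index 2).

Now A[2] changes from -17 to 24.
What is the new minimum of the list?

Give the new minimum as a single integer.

Answer: -7

Derivation:
Old min = -17 (at index 2)
Change: A[2] -17 -> 24
Changed element WAS the min. Need to check: is 24 still <= all others?
  Min of remaining elements: -7
  New min = min(24, -7) = -7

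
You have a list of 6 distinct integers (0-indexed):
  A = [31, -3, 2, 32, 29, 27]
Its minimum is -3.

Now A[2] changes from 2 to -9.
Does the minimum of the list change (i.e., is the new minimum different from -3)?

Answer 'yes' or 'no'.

Old min = -3
Change: A[2] 2 -> -9
Changed element was NOT the min; min changes only if -9 < -3.
New min = -9; changed? yes

Answer: yes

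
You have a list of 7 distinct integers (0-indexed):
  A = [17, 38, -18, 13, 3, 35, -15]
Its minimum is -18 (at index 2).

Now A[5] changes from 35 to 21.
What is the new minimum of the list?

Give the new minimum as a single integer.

Old min = -18 (at index 2)
Change: A[5] 35 -> 21
Changed element was NOT the old min.
  New min = min(old_min, new_val) = min(-18, 21) = -18

Answer: -18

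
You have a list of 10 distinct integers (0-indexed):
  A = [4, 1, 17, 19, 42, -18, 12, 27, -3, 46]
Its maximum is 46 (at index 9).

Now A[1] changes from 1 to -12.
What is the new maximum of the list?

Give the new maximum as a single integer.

Old max = 46 (at index 9)
Change: A[1] 1 -> -12
Changed element was NOT the old max.
  New max = max(old_max, new_val) = max(46, -12) = 46

Answer: 46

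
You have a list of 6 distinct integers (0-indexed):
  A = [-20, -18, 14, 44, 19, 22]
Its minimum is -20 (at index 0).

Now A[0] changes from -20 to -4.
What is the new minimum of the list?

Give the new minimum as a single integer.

Old min = -20 (at index 0)
Change: A[0] -20 -> -4
Changed element WAS the min. Need to check: is -4 still <= all others?
  Min of remaining elements: -18
  New min = min(-4, -18) = -18

Answer: -18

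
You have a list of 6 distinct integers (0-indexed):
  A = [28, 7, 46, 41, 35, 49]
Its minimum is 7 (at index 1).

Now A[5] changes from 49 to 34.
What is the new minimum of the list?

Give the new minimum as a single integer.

Old min = 7 (at index 1)
Change: A[5] 49 -> 34
Changed element was NOT the old min.
  New min = min(old_min, new_val) = min(7, 34) = 7

Answer: 7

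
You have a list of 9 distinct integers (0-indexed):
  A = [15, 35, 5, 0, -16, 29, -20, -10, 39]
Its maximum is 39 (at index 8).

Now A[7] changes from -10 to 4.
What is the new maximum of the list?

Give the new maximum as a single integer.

Answer: 39

Derivation:
Old max = 39 (at index 8)
Change: A[7] -10 -> 4
Changed element was NOT the old max.
  New max = max(old_max, new_val) = max(39, 4) = 39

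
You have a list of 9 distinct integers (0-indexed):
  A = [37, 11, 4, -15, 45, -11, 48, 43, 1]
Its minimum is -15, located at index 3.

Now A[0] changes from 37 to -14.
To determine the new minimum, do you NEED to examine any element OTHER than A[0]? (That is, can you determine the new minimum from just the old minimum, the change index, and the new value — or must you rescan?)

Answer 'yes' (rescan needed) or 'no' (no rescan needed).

Answer: no

Derivation:
Old min = -15 at index 3
Change at index 0: 37 -> -14
Index 0 was NOT the min. New min = min(-15, -14). No rescan of other elements needed.
Needs rescan: no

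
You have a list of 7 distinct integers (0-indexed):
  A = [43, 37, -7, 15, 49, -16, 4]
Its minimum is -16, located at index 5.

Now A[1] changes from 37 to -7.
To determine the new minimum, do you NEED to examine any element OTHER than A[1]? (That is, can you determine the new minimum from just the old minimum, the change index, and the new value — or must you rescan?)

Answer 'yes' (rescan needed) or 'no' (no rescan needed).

Old min = -16 at index 5
Change at index 1: 37 -> -7
Index 1 was NOT the min. New min = min(-16, -7). No rescan of other elements needed.
Needs rescan: no

Answer: no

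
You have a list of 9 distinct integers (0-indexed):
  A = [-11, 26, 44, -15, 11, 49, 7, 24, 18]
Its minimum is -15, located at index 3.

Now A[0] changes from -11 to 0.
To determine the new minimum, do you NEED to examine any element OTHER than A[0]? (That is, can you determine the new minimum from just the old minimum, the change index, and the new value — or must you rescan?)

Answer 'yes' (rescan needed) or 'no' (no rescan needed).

Answer: no

Derivation:
Old min = -15 at index 3
Change at index 0: -11 -> 0
Index 0 was NOT the min. New min = min(-15, 0). No rescan of other elements needed.
Needs rescan: no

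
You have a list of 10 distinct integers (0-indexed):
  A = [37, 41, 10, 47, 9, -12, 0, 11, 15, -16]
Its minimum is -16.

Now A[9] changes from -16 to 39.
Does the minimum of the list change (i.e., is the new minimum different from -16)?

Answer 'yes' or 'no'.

Answer: yes

Derivation:
Old min = -16
Change: A[9] -16 -> 39
Changed element was the min; new min must be rechecked.
New min = -12; changed? yes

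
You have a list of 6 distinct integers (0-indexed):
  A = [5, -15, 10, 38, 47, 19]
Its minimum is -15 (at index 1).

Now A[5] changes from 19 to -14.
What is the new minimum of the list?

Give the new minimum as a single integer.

Answer: -15

Derivation:
Old min = -15 (at index 1)
Change: A[5] 19 -> -14
Changed element was NOT the old min.
  New min = min(old_min, new_val) = min(-15, -14) = -15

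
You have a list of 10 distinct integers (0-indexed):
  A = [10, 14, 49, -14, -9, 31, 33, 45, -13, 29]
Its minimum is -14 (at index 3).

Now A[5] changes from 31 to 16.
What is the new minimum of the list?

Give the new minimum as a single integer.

Answer: -14

Derivation:
Old min = -14 (at index 3)
Change: A[5] 31 -> 16
Changed element was NOT the old min.
  New min = min(old_min, new_val) = min(-14, 16) = -14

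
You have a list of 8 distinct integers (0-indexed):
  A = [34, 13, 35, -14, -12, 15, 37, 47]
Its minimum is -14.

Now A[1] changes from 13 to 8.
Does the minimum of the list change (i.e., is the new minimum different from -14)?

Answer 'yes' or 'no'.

Old min = -14
Change: A[1] 13 -> 8
Changed element was NOT the min; min changes only if 8 < -14.
New min = -14; changed? no

Answer: no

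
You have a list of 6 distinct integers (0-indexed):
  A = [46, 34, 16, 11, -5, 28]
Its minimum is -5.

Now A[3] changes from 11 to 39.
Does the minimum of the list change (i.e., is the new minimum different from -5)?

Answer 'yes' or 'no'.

Answer: no

Derivation:
Old min = -5
Change: A[3] 11 -> 39
Changed element was NOT the min; min changes only if 39 < -5.
New min = -5; changed? no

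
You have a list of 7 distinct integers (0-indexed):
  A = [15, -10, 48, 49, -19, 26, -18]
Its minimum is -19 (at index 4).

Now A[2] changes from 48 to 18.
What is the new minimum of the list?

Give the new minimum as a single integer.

Old min = -19 (at index 4)
Change: A[2] 48 -> 18
Changed element was NOT the old min.
  New min = min(old_min, new_val) = min(-19, 18) = -19

Answer: -19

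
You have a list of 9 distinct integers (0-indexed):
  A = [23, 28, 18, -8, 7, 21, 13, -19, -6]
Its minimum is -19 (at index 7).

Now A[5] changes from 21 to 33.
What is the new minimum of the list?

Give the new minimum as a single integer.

Answer: -19

Derivation:
Old min = -19 (at index 7)
Change: A[5] 21 -> 33
Changed element was NOT the old min.
  New min = min(old_min, new_val) = min(-19, 33) = -19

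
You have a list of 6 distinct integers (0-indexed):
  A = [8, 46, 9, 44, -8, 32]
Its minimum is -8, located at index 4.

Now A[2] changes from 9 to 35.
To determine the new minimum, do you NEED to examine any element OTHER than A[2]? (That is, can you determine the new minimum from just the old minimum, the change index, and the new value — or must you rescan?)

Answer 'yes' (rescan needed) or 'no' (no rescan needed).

Answer: no

Derivation:
Old min = -8 at index 4
Change at index 2: 9 -> 35
Index 2 was NOT the min. New min = min(-8, 35). No rescan of other elements needed.
Needs rescan: no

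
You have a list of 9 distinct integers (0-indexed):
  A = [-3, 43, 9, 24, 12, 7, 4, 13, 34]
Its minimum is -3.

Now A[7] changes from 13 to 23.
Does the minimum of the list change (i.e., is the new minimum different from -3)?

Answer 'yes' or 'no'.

Old min = -3
Change: A[7] 13 -> 23
Changed element was NOT the min; min changes only if 23 < -3.
New min = -3; changed? no

Answer: no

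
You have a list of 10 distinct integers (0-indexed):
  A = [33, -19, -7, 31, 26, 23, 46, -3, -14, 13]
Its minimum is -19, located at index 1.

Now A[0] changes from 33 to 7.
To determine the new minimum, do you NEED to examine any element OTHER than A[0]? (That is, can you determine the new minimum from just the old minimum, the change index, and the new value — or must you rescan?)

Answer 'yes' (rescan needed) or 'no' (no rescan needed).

Answer: no

Derivation:
Old min = -19 at index 1
Change at index 0: 33 -> 7
Index 0 was NOT the min. New min = min(-19, 7). No rescan of other elements needed.
Needs rescan: no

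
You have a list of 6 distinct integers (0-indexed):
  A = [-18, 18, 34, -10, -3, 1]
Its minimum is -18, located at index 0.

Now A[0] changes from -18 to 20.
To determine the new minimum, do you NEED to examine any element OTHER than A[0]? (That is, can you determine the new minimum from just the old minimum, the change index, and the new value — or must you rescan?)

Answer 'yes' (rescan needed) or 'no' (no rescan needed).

Answer: yes

Derivation:
Old min = -18 at index 0
Change at index 0: -18 -> 20
Index 0 WAS the min and new value 20 > old min -18. Must rescan other elements to find the new min.
Needs rescan: yes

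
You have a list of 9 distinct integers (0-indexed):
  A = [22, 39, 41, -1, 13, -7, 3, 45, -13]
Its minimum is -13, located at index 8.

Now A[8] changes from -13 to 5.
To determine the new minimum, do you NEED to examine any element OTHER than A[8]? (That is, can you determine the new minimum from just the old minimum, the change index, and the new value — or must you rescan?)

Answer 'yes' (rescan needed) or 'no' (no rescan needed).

Old min = -13 at index 8
Change at index 8: -13 -> 5
Index 8 WAS the min and new value 5 > old min -13. Must rescan other elements to find the new min.
Needs rescan: yes

Answer: yes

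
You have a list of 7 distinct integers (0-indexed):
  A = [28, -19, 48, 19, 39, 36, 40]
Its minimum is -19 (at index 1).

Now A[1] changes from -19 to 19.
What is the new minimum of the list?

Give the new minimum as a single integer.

Answer: 19

Derivation:
Old min = -19 (at index 1)
Change: A[1] -19 -> 19
Changed element WAS the min. Need to check: is 19 still <= all others?
  Min of remaining elements: 19
  New min = min(19, 19) = 19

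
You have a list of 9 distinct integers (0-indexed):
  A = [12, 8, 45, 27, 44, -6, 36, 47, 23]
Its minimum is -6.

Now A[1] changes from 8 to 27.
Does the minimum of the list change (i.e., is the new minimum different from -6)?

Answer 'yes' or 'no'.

Answer: no

Derivation:
Old min = -6
Change: A[1] 8 -> 27
Changed element was NOT the min; min changes only if 27 < -6.
New min = -6; changed? no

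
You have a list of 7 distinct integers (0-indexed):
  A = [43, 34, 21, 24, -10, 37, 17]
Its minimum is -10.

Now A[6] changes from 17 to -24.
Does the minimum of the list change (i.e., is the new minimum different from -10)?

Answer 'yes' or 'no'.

Answer: yes

Derivation:
Old min = -10
Change: A[6] 17 -> -24
Changed element was NOT the min; min changes only if -24 < -10.
New min = -24; changed? yes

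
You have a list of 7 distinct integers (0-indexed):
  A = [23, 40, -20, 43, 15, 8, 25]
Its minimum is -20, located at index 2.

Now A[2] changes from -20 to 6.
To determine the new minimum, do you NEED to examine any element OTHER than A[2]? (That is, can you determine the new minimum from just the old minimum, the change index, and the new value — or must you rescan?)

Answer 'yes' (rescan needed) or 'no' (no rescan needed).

Answer: yes

Derivation:
Old min = -20 at index 2
Change at index 2: -20 -> 6
Index 2 WAS the min and new value 6 > old min -20. Must rescan other elements to find the new min.
Needs rescan: yes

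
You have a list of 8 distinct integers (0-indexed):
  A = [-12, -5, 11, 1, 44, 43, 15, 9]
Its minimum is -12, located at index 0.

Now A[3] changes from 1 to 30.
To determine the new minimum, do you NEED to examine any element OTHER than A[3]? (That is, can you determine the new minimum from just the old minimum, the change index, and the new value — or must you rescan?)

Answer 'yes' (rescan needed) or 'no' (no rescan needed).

Old min = -12 at index 0
Change at index 3: 1 -> 30
Index 3 was NOT the min. New min = min(-12, 30). No rescan of other elements needed.
Needs rescan: no

Answer: no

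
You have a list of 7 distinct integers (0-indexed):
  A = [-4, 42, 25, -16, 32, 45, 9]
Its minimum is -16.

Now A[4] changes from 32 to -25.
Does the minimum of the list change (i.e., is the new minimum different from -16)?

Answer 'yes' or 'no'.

Answer: yes

Derivation:
Old min = -16
Change: A[4] 32 -> -25
Changed element was NOT the min; min changes only if -25 < -16.
New min = -25; changed? yes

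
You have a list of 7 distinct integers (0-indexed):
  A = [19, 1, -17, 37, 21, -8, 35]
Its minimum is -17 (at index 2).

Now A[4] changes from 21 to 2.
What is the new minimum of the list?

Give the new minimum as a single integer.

Old min = -17 (at index 2)
Change: A[4] 21 -> 2
Changed element was NOT the old min.
  New min = min(old_min, new_val) = min(-17, 2) = -17

Answer: -17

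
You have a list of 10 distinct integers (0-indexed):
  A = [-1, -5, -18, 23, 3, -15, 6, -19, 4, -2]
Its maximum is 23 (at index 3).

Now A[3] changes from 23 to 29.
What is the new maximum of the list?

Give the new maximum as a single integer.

Old max = 23 (at index 3)
Change: A[3] 23 -> 29
Changed element WAS the max -> may need rescan.
  Max of remaining elements: 6
  New max = max(29, 6) = 29

Answer: 29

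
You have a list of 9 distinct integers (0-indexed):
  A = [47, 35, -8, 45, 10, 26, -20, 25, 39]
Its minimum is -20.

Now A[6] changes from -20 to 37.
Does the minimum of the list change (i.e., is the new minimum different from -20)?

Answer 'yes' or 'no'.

Answer: yes

Derivation:
Old min = -20
Change: A[6] -20 -> 37
Changed element was the min; new min must be rechecked.
New min = -8; changed? yes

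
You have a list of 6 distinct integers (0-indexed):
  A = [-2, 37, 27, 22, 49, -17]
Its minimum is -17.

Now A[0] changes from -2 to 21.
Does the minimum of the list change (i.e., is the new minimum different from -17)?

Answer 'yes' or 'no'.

Answer: no

Derivation:
Old min = -17
Change: A[0] -2 -> 21
Changed element was NOT the min; min changes only if 21 < -17.
New min = -17; changed? no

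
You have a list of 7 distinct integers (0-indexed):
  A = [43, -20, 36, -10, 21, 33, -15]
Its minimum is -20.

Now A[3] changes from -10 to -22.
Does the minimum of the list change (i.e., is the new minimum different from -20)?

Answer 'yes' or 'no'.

Answer: yes

Derivation:
Old min = -20
Change: A[3] -10 -> -22
Changed element was NOT the min; min changes only if -22 < -20.
New min = -22; changed? yes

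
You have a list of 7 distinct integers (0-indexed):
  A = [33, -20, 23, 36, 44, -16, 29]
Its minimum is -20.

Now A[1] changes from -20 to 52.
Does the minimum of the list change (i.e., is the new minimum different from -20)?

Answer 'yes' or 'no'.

Answer: yes

Derivation:
Old min = -20
Change: A[1] -20 -> 52
Changed element was the min; new min must be rechecked.
New min = -16; changed? yes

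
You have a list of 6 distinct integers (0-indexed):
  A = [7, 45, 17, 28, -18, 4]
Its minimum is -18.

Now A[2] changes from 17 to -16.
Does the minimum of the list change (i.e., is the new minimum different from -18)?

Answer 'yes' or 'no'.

Answer: no

Derivation:
Old min = -18
Change: A[2] 17 -> -16
Changed element was NOT the min; min changes only if -16 < -18.
New min = -18; changed? no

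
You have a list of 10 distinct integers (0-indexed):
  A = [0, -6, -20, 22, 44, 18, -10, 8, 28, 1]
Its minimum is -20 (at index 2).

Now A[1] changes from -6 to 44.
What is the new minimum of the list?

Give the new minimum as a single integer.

Answer: -20

Derivation:
Old min = -20 (at index 2)
Change: A[1] -6 -> 44
Changed element was NOT the old min.
  New min = min(old_min, new_val) = min(-20, 44) = -20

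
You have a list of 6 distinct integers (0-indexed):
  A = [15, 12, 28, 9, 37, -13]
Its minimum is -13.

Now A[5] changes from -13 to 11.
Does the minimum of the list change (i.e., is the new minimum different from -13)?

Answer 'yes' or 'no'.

Answer: yes

Derivation:
Old min = -13
Change: A[5] -13 -> 11
Changed element was the min; new min must be rechecked.
New min = 9; changed? yes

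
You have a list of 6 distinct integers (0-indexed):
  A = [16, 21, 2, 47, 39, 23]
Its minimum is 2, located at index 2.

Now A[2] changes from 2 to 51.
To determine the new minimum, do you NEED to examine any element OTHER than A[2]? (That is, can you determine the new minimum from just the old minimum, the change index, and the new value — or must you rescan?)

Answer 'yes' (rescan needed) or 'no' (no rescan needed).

Old min = 2 at index 2
Change at index 2: 2 -> 51
Index 2 WAS the min and new value 51 > old min 2. Must rescan other elements to find the new min.
Needs rescan: yes

Answer: yes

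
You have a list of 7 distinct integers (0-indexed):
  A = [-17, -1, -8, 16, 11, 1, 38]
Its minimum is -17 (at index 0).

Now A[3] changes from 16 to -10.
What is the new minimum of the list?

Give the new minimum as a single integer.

Old min = -17 (at index 0)
Change: A[3] 16 -> -10
Changed element was NOT the old min.
  New min = min(old_min, new_val) = min(-17, -10) = -17

Answer: -17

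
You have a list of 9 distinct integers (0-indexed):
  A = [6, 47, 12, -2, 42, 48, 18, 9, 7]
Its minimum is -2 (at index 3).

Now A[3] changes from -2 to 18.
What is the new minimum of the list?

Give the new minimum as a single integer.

Old min = -2 (at index 3)
Change: A[3] -2 -> 18
Changed element WAS the min. Need to check: is 18 still <= all others?
  Min of remaining elements: 6
  New min = min(18, 6) = 6

Answer: 6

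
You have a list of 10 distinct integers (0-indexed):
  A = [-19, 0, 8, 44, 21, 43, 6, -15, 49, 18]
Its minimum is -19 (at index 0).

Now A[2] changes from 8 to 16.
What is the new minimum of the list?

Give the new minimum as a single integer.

Answer: -19

Derivation:
Old min = -19 (at index 0)
Change: A[2] 8 -> 16
Changed element was NOT the old min.
  New min = min(old_min, new_val) = min(-19, 16) = -19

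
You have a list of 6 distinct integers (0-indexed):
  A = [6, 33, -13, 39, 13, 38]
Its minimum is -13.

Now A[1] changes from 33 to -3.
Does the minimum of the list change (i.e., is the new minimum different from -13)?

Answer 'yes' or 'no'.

Answer: no

Derivation:
Old min = -13
Change: A[1] 33 -> -3
Changed element was NOT the min; min changes only if -3 < -13.
New min = -13; changed? no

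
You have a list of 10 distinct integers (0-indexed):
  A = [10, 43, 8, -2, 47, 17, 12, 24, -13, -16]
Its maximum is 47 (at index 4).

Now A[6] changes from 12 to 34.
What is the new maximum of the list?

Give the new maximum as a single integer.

Old max = 47 (at index 4)
Change: A[6] 12 -> 34
Changed element was NOT the old max.
  New max = max(old_max, new_val) = max(47, 34) = 47

Answer: 47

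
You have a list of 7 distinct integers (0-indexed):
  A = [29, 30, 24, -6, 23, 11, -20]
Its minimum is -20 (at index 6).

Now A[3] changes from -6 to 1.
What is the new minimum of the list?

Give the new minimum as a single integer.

Answer: -20

Derivation:
Old min = -20 (at index 6)
Change: A[3] -6 -> 1
Changed element was NOT the old min.
  New min = min(old_min, new_val) = min(-20, 1) = -20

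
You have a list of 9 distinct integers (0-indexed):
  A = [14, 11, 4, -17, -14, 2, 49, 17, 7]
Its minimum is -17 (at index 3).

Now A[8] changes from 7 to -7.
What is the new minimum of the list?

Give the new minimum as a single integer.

Answer: -17

Derivation:
Old min = -17 (at index 3)
Change: A[8] 7 -> -7
Changed element was NOT the old min.
  New min = min(old_min, new_val) = min(-17, -7) = -17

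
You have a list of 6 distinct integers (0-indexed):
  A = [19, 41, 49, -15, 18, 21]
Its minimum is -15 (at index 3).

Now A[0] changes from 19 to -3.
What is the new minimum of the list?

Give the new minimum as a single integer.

Old min = -15 (at index 3)
Change: A[0] 19 -> -3
Changed element was NOT the old min.
  New min = min(old_min, new_val) = min(-15, -3) = -15

Answer: -15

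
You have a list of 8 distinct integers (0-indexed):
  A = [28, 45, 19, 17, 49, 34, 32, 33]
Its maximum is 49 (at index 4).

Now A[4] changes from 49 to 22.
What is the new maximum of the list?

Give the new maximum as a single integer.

Answer: 45

Derivation:
Old max = 49 (at index 4)
Change: A[4] 49 -> 22
Changed element WAS the max -> may need rescan.
  Max of remaining elements: 45
  New max = max(22, 45) = 45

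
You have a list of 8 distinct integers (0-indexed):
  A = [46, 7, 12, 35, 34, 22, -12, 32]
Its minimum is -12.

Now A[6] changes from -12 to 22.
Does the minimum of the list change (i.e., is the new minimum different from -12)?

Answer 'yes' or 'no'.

Answer: yes

Derivation:
Old min = -12
Change: A[6] -12 -> 22
Changed element was the min; new min must be rechecked.
New min = 7; changed? yes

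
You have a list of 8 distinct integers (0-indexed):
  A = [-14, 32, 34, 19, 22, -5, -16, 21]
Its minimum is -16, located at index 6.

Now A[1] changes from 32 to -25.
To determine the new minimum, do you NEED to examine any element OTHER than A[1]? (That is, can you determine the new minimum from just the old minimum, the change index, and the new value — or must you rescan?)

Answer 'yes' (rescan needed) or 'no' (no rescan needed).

Old min = -16 at index 6
Change at index 1: 32 -> -25
Index 1 was NOT the min. New min = min(-16, -25). No rescan of other elements needed.
Needs rescan: no

Answer: no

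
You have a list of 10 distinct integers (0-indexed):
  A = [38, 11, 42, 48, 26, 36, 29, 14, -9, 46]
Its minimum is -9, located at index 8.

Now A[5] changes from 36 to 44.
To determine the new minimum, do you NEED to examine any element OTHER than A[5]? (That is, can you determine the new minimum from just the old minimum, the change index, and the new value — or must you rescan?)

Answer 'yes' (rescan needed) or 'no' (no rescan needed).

Answer: no

Derivation:
Old min = -9 at index 8
Change at index 5: 36 -> 44
Index 5 was NOT the min. New min = min(-9, 44). No rescan of other elements needed.
Needs rescan: no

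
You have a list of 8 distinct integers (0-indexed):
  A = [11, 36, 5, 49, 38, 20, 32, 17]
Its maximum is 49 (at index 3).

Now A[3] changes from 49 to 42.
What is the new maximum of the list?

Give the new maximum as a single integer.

Old max = 49 (at index 3)
Change: A[3] 49 -> 42
Changed element WAS the max -> may need rescan.
  Max of remaining elements: 38
  New max = max(42, 38) = 42

Answer: 42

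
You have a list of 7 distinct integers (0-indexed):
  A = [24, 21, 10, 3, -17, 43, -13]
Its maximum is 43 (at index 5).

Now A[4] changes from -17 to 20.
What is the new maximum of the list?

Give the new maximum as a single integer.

Old max = 43 (at index 5)
Change: A[4] -17 -> 20
Changed element was NOT the old max.
  New max = max(old_max, new_val) = max(43, 20) = 43

Answer: 43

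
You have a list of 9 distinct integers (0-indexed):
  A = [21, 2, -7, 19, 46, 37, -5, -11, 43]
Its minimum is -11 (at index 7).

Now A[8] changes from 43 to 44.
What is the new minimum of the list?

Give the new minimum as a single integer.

Old min = -11 (at index 7)
Change: A[8] 43 -> 44
Changed element was NOT the old min.
  New min = min(old_min, new_val) = min(-11, 44) = -11

Answer: -11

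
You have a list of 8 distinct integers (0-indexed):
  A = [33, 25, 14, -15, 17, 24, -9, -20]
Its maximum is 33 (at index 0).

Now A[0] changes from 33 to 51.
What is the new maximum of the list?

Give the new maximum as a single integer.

Old max = 33 (at index 0)
Change: A[0] 33 -> 51
Changed element WAS the max -> may need rescan.
  Max of remaining elements: 25
  New max = max(51, 25) = 51

Answer: 51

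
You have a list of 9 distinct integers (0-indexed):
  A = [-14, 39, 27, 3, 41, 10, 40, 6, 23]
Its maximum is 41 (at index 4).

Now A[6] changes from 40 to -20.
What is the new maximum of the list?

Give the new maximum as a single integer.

Answer: 41

Derivation:
Old max = 41 (at index 4)
Change: A[6] 40 -> -20
Changed element was NOT the old max.
  New max = max(old_max, new_val) = max(41, -20) = 41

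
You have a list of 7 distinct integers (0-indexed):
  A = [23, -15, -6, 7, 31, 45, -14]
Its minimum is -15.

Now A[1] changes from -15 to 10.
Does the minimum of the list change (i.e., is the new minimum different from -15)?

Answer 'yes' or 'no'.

Old min = -15
Change: A[1] -15 -> 10
Changed element was the min; new min must be rechecked.
New min = -14; changed? yes

Answer: yes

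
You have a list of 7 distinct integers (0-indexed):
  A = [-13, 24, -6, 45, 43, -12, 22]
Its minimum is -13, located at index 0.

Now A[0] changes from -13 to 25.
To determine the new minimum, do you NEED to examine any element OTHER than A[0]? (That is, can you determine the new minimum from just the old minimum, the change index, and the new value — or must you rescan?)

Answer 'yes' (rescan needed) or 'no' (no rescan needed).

Old min = -13 at index 0
Change at index 0: -13 -> 25
Index 0 WAS the min and new value 25 > old min -13. Must rescan other elements to find the new min.
Needs rescan: yes

Answer: yes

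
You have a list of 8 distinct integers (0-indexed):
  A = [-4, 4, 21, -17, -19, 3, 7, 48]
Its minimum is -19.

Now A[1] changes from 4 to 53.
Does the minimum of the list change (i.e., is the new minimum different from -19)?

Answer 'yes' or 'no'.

Answer: no

Derivation:
Old min = -19
Change: A[1] 4 -> 53
Changed element was NOT the min; min changes only if 53 < -19.
New min = -19; changed? no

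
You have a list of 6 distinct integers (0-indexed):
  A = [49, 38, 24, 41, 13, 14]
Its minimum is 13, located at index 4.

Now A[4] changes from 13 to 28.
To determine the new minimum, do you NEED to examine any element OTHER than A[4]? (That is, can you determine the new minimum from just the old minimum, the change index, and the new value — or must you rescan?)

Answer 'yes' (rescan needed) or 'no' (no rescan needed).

Answer: yes

Derivation:
Old min = 13 at index 4
Change at index 4: 13 -> 28
Index 4 WAS the min and new value 28 > old min 13. Must rescan other elements to find the new min.
Needs rescan: yes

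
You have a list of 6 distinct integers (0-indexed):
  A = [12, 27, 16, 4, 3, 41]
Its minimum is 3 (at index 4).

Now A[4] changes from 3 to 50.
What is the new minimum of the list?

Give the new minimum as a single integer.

Answer: 4

Derivation:
Old min = 3 (at index 4)
Change: A[4] 3 -> 50
Changed element WAS the min. Need to check: is 50 still <= all others?
  Min of remaining elements: 4
  New min = min(50, 4) = 4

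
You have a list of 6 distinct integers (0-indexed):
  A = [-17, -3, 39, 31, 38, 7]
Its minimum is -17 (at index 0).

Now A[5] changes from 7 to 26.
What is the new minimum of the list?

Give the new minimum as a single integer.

Old min = -17 (at index 0)
Change: A[5] 7 -> 26
Changed element was NOT the old min.
  New min = min(old_min, new_val) = min(-17, 26) = -17

Answer: -17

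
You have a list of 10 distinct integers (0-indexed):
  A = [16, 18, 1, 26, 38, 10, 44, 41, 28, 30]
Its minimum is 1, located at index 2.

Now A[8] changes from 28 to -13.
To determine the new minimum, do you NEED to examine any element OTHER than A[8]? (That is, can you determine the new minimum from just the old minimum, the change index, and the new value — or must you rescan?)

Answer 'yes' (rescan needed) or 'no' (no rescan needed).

Answer: no

Derivation:
Old min = 1 at index 2
Change at index 8: 28 -> -13
Index 8 was NOT the min. New min = min(1, -13). No rescan of other elements needed.
Needs rescan: no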